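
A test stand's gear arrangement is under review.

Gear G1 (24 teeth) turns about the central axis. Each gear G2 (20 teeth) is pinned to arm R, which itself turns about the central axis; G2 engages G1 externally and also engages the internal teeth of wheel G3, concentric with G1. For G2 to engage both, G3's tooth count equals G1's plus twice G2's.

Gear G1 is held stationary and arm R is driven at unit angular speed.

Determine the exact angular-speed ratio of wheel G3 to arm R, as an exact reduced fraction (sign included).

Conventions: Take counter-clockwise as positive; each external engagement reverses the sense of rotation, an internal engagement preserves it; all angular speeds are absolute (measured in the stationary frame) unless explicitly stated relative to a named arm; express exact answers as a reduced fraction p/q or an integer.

recognized (axles ride arm R): planetary set, 24/20/64 teeth
ring teeth: 24 + 2·20 = 64
24(ω_sun−ω_arm) = −64(ω_ring−ω_arm),  ω_sun = 0, ω_arm = 1
ω_ring = 1 − (24/64)(0−1) = 11/8
ω_out/ω_in = 11/8

11/8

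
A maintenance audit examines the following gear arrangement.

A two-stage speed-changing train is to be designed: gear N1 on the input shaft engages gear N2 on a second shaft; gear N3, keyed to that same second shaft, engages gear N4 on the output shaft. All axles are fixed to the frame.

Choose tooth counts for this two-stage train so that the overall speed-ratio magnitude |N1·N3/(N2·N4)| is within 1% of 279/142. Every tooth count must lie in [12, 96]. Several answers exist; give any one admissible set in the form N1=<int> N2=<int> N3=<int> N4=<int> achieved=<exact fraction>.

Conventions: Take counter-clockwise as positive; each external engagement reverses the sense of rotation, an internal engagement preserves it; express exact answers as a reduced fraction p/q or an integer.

class = fixed-axis compound train [2-stage, 279/142 wanted]
target = 279/142 in lowest terms: an exact hit needs N1·N3 = k·279 and N2·N4 = k·142 for one integer k, every count in [12, 96]; additionally prefer no 1:1 stage (N1 ≠ N2, N3 ≠ N4)
k = 1…5: no 1:1-free in-range split of k·279 and k·142 into factor pairs; take k = 6
k = 6: N1·N3 = 1674 = 18·93, N2·N4 = 852 = 12·71
achieved = 18·93/(12·71) = 279/142; |achieved − target| = 0 ≤ 279/14200 ✓

N1=18 N2=12 N3=93 N4=71 achieved=279/142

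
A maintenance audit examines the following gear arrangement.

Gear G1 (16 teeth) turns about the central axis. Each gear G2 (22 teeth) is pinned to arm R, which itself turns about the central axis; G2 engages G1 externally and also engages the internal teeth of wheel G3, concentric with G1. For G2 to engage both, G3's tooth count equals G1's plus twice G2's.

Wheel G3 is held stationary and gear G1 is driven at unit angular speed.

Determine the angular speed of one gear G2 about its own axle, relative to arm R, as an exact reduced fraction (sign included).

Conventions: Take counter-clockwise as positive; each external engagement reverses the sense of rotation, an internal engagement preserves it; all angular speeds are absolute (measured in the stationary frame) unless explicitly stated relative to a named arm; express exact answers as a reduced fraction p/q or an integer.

recognized (axles ride arm R): planetary set, 16/22/60 teeth
ring teeth: 16 + 2·22 = 60
16(ω_sun−ω_arm) = −60(ω_ring−ω_arm),  ω_ring = 0, ω_sun = 1
16(1−ω_arm) = −60(0−ω_arm)  ⇒  76·ω_arm = 16  ⇒  ω_arm = 4/19
sun–planet mesh: 16·(1−4/19) = −22·(ω_p−ω_arm)  ⇒  ω_p−ω_arm = -120/209
exact speed ratio = -120/209

-120/209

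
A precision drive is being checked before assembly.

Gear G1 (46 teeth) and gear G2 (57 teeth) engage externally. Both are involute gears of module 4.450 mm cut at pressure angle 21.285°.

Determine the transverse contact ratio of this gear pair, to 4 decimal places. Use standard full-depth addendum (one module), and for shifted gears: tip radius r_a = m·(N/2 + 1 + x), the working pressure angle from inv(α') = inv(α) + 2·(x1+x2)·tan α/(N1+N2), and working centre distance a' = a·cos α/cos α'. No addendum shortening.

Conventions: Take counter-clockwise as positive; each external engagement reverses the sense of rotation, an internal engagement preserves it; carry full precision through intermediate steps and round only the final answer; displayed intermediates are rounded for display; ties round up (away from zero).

topology: single-mesh involute geometry — m = 4.450, 46T/57T pair
base radii: r_b1 = 95.368327, r_b2 = 118.173797
tip radii: r_a1 = 106.800000, r_a2 = 131.275000
no profile shift: α' = α, a' = a
action lengths: √(r_a1²−r_b1²) = 48.074132, √(r_a2²−r_b2²) = 57.167118
base pitch p_b = π·m·cos α = 13.026454
CR = (48.074132 + 57.167118 − 229.175000·sin 21.28500°)/13.026454 = 1.692637
contact ratio ≈ 1.6926

1.6926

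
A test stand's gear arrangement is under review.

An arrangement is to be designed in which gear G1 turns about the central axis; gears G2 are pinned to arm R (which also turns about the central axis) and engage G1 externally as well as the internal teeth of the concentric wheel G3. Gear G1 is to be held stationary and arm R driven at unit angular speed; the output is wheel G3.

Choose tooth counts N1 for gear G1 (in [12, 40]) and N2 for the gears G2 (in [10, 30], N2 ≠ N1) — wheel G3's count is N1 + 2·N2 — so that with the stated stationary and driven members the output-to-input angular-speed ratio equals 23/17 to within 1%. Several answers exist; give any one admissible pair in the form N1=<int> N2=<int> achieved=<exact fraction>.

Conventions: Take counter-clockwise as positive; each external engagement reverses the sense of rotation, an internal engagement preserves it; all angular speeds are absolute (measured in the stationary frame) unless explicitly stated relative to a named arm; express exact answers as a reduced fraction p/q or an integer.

class = planetary set [ratio 23/17 wanted; Willis about the carrier]
Willis with ω_sun = 0: ω_ring/ω_arm = (N1+N3)/N3; set equal to 23/17  ⇒  N3/N1 = 1/(23/17 − 1) = 17/6
N3 = N1 + 2·N2  ⇒  N2/N1 = (N3/N1 − 1)/2 = (17/6 − 1)/2 = 11/12
smallest multiple with N1 ≥ 12 and N2 ≥ 10: k = 1  ⇒  N1 = 1·12 = 12, N2 = 1·11 = 11 (N1 ≤ 40, N2 ≤ 30, N2 ≠ N1 ✓), N3 = 12 + 2·11 = 34
check: (N1+N3)/N3 with N1 = 12, N3 = 34 gives 23/17; |achieved − target| = 0 ≤ 23/1700 ✓

N1=12 N2=11 achieved=23/17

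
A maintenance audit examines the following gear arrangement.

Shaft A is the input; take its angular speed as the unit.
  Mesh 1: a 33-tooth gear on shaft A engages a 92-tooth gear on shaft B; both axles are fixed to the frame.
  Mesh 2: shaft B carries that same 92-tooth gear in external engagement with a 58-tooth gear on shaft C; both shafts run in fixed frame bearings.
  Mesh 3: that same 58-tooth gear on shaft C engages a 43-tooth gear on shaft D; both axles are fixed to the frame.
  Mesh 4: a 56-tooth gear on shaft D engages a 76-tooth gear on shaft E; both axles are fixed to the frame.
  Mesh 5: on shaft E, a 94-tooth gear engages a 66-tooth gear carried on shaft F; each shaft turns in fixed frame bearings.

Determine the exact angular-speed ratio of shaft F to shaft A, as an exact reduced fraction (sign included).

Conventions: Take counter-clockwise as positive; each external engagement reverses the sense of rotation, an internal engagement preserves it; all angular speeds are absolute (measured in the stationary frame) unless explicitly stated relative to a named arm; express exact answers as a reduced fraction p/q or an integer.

-658/817

class = fixed-axis compound train [5 meshes; 5 ratios multiply, 5 sense flips]
mesh 1 [33T→92T]: running ratio 33/92, sense −
mesh 2 [92T→58T]: running ratio 33/58, sense +
mesh 3 [58T→43T]: running ratio 33/43, sense −
mesh 4 [56T→76T]: running ratio 462/817, sense +
mesh 5 [94T→66T]: running ratio 658/817, sense −
ω_out/ω_in = -658/817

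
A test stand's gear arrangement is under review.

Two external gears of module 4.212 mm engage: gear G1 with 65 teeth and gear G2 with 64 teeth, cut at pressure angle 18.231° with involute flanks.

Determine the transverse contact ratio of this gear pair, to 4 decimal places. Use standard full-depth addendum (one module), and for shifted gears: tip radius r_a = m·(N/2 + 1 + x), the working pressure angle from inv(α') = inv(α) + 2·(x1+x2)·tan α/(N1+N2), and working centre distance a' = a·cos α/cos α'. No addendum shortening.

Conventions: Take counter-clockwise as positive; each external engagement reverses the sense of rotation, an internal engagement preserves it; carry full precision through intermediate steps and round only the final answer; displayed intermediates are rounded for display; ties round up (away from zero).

1.9068

topology: single-mesh involute geometry — m = 4.212, 65T/64T pair
base radii: r_b1 = 130.018522, r_b2 = 128.018237
tip radii: r_a1 = 141.102000, r_a2 = 138.996000
no profile shift: α' = α, a' = a
action lengths: √(r_a1²−r_b1²) = 54.817500, √(r_a2²−r_b2²) = 54.140733
base pitch p_b = π·m·cos α = 12.568161
CR = (54.817500 + 54.140733 − 271.674000·sin 18.23100°)/12.568161 = 1.906829
contact ratio ≈ 1.9068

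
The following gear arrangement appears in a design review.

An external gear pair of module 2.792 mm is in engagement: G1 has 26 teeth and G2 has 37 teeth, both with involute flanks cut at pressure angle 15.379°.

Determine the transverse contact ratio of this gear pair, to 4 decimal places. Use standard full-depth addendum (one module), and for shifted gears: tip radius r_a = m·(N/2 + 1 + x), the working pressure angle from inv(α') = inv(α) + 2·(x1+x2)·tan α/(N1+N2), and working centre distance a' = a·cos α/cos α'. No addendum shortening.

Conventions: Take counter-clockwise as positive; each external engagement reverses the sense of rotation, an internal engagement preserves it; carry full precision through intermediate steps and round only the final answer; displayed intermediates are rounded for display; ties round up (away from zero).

single-mesh involute tooth geometry (26T engaging 37T at module 2.792)
base radii: r_b1 = 34.996337, r_b2 = 49.802480
tip radii: r_a1 = 39.088000, r_a2 = 54.444000
no profile shift: α' = α, a' = a
action lengths: √(r_a1²−r_b1²) = 17.410575, √(r_a2²−r_b2²) = 21.996867
base pitch p_b = π·m·cos α = 8.457249
CR = (17.410575 + 21.996867 − 87.948000·sin 15.37900°)/8.457249 = 1.901728
contact ratio ≈ 1.9017

1.9017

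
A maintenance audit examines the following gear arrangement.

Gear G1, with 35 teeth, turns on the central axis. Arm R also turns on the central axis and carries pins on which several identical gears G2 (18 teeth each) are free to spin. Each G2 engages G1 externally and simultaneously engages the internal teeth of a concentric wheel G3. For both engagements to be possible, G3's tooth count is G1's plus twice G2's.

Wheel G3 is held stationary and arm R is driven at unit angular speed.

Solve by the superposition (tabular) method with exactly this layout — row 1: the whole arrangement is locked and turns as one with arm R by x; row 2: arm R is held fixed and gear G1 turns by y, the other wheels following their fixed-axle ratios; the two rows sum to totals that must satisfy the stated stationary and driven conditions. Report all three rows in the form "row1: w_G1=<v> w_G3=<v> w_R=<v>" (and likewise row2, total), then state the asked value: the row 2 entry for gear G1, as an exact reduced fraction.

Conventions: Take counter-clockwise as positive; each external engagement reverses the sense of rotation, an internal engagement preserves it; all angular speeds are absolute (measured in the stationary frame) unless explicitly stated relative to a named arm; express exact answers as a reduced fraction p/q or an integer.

class = planetary set [G3 = 35+2·18 = 71; Willis about the carrier]
row 1: whole set turns with the arm by x
row 2 — arm fixed, fixed-axis ratios: sun y, ring −(35/71)·y, arm 0
boundary: total ω_ring = x − (35/71)·y = 0 and total ω_arm = x = 1  ⇒  y = 71/35, x = 1
row 2 ring = −(35/71)·71/35 = -1
totals (row 1 + row 2): sun 1 + 71/35 = 106/35, ring 1 + (-1) = 0, arm 1 + 0 = 1
asked cell (row2, sun) = 71/35

row1: w_G1=1 w_G3=1 w_R=1
row2: w_G1=71/35 w_G3=-1 w_R=0
total: w_G1=106/35 w_G3=0 w_R=1
asked value: 71/35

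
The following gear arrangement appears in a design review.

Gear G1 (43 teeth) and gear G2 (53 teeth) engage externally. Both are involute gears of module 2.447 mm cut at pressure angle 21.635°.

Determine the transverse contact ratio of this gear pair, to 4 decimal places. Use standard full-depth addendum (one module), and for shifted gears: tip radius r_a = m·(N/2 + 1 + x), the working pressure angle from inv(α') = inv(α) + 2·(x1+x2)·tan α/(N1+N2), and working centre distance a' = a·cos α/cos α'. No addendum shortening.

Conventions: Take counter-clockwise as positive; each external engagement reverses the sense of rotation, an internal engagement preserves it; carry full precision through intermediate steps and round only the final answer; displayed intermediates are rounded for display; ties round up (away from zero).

topology: single-mesh involute geometry — m = 2.447, 43T/53T pair
base radii: r_b1 = 48.904166, r_b2 = 60.277228
tip radii: r_a1 = 55.057500, r_a2 = 67.292500
no profile shift: α' = α, a' = a
action lengths: √(r_a1²−r_b1²) = 25.292506, √(r_a2²−r_b2²) = 29.915487
base pitch p_b = π·m·cos α = 7.145906
CR = (25.292506 + 29.915487 − 117.456000·sin 21.63500°)/7.145906 = 1.665688
contact ratio ≈ 1.6657

1.6657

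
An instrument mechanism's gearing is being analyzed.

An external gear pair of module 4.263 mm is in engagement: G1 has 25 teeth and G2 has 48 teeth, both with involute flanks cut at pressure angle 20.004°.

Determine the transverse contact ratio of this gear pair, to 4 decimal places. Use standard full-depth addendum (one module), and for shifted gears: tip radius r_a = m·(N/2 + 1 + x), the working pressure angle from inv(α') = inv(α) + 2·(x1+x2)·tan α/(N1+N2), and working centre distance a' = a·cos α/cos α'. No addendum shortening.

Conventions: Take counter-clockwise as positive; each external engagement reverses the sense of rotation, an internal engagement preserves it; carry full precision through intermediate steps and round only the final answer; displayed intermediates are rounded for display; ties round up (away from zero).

single-mesh involute tooth geometry (25T engaging 48T at module 4.263)
base radii: r_b1 = 50.072598, r_b2 = 96.139388
tip radii: r_a1 = 57.550500, r_a2 = 106.575000
no profile shift: α' = α, a' = a
action lengths: √(r_a1²−r_b1²) = 28.368909, √(r_a2²−r_b2²) = 45.994007
base pitch p_b = π·m·cos α = 12.584616
CR = (28.368909 + 45.994007 − 155.599500·sin 20.00400°)/12.584616 = 1.679395
contact ratio ≈ 1.6794

1.6794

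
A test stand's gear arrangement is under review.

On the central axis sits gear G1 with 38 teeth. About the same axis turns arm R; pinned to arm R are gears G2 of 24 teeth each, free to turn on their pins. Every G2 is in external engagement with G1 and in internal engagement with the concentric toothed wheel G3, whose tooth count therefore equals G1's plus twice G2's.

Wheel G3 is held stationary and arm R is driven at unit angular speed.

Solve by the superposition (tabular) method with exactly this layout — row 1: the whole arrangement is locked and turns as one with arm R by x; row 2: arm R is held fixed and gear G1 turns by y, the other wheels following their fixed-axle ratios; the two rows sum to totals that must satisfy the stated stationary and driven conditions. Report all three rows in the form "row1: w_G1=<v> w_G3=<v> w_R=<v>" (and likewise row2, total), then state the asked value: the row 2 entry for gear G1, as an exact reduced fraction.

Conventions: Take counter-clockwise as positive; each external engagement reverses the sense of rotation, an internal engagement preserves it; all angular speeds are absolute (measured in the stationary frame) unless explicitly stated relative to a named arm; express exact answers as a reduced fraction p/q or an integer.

topology: planetary set — G1 38T / G2 24T / G3 86T, arm = carrier (Willis)
row 1 (train locked, turned with arm): all members turn x
row 2: sun turns y, ring = −(38/86)·y, arm 0
boundary: total ω_ring = x − (38/86)·y = 0 and total ω_arm = x = 1  ⇒  y = 43/19, x = 1
row 2 ring = −(38/86)·43/19 = -1
totals (row 1 + row 2): sun 1 + 43/19 = 62/19, ring 1 + (-1) = 0, arm 1 + 0 = 1
asked cell (row2, sun) = 43/19

row1: w_G1=1 w_G3=1 w_R=1
row2: w_G1=43/19 w_G3=-1 w_R=0
total: w_G1=62/19 w_G3=0 w_R=1
asked value: 43/19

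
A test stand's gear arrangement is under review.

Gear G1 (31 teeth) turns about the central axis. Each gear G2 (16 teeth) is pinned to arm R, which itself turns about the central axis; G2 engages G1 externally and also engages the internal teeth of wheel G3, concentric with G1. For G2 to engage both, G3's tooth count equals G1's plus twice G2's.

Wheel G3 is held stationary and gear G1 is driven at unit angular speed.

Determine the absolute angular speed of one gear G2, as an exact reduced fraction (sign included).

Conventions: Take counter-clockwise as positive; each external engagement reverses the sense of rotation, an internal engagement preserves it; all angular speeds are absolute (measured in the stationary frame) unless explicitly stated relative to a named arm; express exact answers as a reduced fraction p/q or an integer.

planetary set (31T centre, 16T on arm, 63T internal) — Willis relation
ring teeth: 31 + 2·16 = 63
31(ω_sun−ω_arm) = −63(ω_ring−ω_arm),  ω_ring = 0, ω_sun = 1
31(1−ω_arm) = −63(0−ω_arm)  ⇒  94·ω_arm = 31  ⇒  ω_arm = 31/94
sun–planet mesh: 31·(1−31/94) = −16·(ω_p−ω_arm)  ⇒  ω_p−ω_arm = -1953/1504
ω_p = 31/94 − 1953/1504 = -31/32
exact speed ratio = -31/32

-31/32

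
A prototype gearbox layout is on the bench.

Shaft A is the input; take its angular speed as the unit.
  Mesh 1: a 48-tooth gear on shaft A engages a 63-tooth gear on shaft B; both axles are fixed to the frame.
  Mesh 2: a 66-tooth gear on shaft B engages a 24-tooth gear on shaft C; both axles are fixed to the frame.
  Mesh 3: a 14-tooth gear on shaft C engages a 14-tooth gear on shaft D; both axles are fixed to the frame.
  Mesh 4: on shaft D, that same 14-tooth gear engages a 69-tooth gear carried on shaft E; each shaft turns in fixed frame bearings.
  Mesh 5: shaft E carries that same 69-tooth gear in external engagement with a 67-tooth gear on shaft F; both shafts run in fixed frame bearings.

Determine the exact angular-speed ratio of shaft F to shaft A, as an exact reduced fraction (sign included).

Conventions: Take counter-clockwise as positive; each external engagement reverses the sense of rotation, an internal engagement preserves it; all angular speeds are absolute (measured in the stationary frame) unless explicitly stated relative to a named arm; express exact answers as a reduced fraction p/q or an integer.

class = fixed-axis compound train [5 meshes; 5 ratios multiply, 5 sense flips]
mesh 1 [48T→63T]: running ratio 16/21, sense −
mesh 2 [66T→24T]: running ratio 44/21, sense +
mesh 3 [14T→14T]: running ratio 44/21, sense −
mesh 4 [14T→69T]: running ratio 88/207, sense +
mesh 5 [69T→67T]: running ratio 88/201, sense −
ω_out/ω_in = -88/201

-88/201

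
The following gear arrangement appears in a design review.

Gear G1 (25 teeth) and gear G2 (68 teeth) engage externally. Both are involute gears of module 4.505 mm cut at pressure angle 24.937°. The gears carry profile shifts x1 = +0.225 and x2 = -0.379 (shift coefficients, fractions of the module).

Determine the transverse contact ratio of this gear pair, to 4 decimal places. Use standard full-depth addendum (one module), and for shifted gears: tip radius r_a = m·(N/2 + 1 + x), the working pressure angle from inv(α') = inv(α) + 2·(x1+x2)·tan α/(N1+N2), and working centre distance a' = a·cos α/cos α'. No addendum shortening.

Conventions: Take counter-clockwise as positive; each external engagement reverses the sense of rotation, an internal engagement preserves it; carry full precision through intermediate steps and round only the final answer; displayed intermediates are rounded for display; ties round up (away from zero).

1.4943

recognized (one external pair, fixed centres): single-mesh tooth geometry, m = 4.505, N1 = 25, N2 = 68
base radii: r_b1 = 51.062594, r_b2 = 138.890257
tip radii: r_a1 = 61.831125, r_a2 = 155.967605
inv(α') = inv(24.937°) + 2·(+0.225-0.379)·tan α/(25+68) = 0.02819704  ⇒  α' = 24.52107°
a' = a·cos α / cos α' = 209.4825·cos 24.937°/cos 24.52107° = 208.783286
action lengths: √(r_a1²−r_b1²) = 34.866882, √(r_a2²−r_b2²) = 70.960485
base pitch p_b = π·m·cos α = 12.833430
CR = (34.866882 + 70.960485 − 208.783286·sin 24.52107°)/12.833430 = 1.494261
contact ratio ≈ 1.4943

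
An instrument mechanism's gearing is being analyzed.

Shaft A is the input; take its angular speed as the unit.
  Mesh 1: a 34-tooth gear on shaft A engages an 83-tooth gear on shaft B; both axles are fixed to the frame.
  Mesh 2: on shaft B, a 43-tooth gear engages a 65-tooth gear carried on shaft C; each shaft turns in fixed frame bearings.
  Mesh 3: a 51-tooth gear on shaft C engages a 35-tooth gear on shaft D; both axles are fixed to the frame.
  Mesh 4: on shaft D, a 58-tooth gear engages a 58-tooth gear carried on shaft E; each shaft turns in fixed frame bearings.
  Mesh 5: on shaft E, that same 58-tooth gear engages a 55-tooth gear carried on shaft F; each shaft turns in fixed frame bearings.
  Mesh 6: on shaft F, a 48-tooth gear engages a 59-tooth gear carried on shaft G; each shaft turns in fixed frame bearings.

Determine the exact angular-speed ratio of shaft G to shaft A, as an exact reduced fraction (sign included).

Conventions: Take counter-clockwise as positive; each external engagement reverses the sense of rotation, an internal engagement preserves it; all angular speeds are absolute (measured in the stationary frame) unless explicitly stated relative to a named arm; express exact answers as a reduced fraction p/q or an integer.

207580608/612737125

class = fixed-axis compound train [6 meshes; 6 ratios multiply, 6 sense flips]
mesh 1 [34T→83T]: running ratio 34/83, sense −
mesh 2 [43T→65T]: running ratio 1462/5395, sense +
mesh 3 [51T→35T]: running ratio 74562/188825, sense −
mesh 4 [58T→58T]: running ratio 74562/188825, sense +
mesh 5 [58T→55T]: running ratio 4324596/10385375, sense −
mesh 6 [48T→59T]: running ratio 207580608/612737125, sense +
ω_out/ω_in = 207580608/612737125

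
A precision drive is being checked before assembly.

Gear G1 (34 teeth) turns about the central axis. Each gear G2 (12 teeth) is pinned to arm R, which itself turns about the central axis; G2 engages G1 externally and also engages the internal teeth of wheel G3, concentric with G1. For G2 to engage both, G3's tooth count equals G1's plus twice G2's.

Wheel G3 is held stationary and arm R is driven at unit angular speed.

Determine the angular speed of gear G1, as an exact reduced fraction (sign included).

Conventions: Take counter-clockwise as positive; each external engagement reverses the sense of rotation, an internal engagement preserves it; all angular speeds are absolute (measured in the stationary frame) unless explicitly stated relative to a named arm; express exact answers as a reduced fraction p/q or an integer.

46/17

planetary set (34T centre, 12T on arm, 58T internal) — Willis relation
ring teeth: 34 + 2·12 = 58
34(ω_sun−ω_arm) = −58(ω_ring−ω_arm),  ω_ring = 0, ω_arm = 1
ω_sun = 1 − (58/34)(0−1) = 46/17
exact speed ratio = 46/17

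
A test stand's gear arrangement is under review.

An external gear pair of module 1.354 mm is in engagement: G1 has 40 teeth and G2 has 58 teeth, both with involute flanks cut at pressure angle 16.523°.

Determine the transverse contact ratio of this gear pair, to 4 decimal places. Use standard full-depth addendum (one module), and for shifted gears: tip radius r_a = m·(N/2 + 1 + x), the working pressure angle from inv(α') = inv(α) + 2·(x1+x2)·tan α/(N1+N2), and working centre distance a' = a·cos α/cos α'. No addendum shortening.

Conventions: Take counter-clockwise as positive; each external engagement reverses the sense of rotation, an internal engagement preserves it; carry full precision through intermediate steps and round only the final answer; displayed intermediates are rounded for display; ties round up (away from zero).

recognized (one external pair, fixed centres): single-mesh tooth geometry, m = 1.354, N1 = 40, N2 = 58
base radii: r_b1 = 25.961749, r_b2 = 37.644536
tip radii: r_a1 = 28.434000, r_a2 = 40.620000
no profile shift: α' = α, a' = a
action lengths: √(r_a1²−r_b1²) = 11.596549, √(r_a2²−r_b2²) = 15.260187
base pitch p_b = π·m·cos α = 4.078062
CR = (11.596549 + 15.260187 − 66.346000·sin 16.52300°)/4.078062 = 1.958754
contact ratio ≈ 1.9588

1.9588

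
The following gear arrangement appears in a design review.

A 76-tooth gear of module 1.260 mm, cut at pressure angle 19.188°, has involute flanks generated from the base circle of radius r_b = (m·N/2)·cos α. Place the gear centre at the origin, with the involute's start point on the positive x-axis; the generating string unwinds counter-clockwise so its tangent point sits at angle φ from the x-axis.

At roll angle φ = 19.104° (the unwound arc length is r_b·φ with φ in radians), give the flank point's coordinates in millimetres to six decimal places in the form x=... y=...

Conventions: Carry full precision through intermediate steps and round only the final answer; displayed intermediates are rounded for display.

topology: single-mesh involute geometry — m = 1.260, N = 76
pitch radius r_p = m·N/2 = 1.260·76/2 = 47.880000
base radius r_b = r_p·cos α = 47.880000·cos 19.188° = 45.220037
roll angle φ = 19.104° = 0.33342770 rad
x = r_b·(cos φ + φ·sin φ) = 47.664252
y = r_b·(sin φ − φ·cos φ) = 0.552559

x=47.664252 y=0.552559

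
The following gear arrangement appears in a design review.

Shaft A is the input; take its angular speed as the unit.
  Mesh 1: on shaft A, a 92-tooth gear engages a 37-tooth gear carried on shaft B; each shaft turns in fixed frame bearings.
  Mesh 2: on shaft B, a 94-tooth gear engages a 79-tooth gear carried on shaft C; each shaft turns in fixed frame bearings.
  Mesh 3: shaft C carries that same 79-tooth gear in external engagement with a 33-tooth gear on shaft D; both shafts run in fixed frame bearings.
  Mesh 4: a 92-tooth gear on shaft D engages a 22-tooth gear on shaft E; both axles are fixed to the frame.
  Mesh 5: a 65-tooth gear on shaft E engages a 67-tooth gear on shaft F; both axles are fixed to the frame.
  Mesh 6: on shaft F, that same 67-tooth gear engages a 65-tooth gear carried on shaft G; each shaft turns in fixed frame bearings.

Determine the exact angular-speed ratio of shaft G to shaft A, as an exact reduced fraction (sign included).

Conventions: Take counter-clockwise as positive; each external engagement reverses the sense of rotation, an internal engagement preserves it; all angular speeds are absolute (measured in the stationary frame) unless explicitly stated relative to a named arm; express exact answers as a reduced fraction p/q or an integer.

397808/13431

class = fixed-axis compound train [6 meshes; 6 ratios multiply, 6 sense flips]
mesh 1 [92T→37T]: running ratio 92/37, sense −
mesh 2 [94T→79T]: running ratio 8648/2923, sense +
mesh 3 [79T→33T]: running ratio 8648/1221, sense −
mesh 4 [92T→22T]: running ratio 397808/13431, sense +
mesh 5 [65T→67T]: running ratio 25857520/899877, sense −
mesh 6 [67T→65T]: running ratio 397808/13431, sense +
ω_out/ω_in = 397808/13431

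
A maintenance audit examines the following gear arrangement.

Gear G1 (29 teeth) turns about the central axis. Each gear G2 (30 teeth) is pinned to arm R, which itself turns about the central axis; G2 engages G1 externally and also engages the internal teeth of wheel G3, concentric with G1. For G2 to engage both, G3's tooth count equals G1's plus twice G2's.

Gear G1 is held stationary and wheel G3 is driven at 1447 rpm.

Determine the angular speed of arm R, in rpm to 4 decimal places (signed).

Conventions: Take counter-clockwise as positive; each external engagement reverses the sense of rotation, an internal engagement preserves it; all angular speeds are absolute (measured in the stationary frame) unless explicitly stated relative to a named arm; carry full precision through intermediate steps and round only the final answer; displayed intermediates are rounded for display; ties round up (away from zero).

class = planetary set [G3 = 29+2·30 = 89; Willis about the carrier]
normalise by the input: solve with ω_ring = 1, then scale by 1447 rpm
ring teeth: 29 + 2·30 = 89
29(ω_sun−ω_arm) = −89(ω_ring−ω_arm),  ω_sun = 0, ω_ring = 1
29(0−ω_arm) = −89(1−ω_arm)  ⇒  118·ω_arm = 89  ⇒  ω_arm = 89/118
scale: ω_arm = 89/118 × 1447 rpm = +1091.3814 rpm

+1091.3814 rpm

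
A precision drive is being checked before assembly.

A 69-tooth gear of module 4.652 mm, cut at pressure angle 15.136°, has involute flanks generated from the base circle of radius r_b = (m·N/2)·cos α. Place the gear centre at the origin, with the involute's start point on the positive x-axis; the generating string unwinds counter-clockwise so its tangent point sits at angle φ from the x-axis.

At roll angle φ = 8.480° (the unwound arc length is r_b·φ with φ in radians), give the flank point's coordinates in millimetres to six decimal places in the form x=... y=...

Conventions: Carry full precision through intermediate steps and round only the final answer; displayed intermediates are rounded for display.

topology: single-mesh involute geometry — m = 4.652, N = 69
pitch radius r_p = m·N/2 = 4.652·69/2 = 160.494000
base radius r_b = r_p·cos α = 160.494000·cos 15.136° = 154.926264
roll angle φ = 8.480° = 0.14800392 rad
x = r_b·(cos φ + φ·sin φ) = 156.613825
y = r_b·(sin φ − φ·cos φ) = 0.167060

x=156.613825 y=0.167060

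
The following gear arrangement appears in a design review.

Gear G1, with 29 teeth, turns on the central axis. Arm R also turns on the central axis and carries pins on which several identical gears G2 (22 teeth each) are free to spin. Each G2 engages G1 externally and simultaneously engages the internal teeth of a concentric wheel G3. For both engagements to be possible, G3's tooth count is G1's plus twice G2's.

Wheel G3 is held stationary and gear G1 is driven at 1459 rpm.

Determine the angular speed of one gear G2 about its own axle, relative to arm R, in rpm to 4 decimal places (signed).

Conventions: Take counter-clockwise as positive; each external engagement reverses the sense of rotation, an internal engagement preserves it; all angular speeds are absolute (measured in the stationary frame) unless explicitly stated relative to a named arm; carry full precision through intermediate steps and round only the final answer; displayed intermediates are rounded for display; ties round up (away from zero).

recognized (axles ride arm R): planetary set, 29/22/73 teeth
normalise by the input: solve with ω_sun = 1, then scale by 1459 rpm
ring teeth: 29 + 2·22 = 73
29(ω_sun−ω_arm) = −73(ω_ring−ω_arm),  ω_ring = 0, ω_sun = 1
29(1−ω_arm) = −73(0−ω_arm)  ⇒  102·ω_arm = 29  ⇒  ω_arm = 29/102
sun–planet mesh: 29·(1−29/102) = −22·(ω_p−ω_arm)  ⇒  ω_p−ω_arm = -2117/2244
scale: ω_p−ω_arm = -2117/2244 × 1459 rpm = -1376.4274 rpm

-1376.4274 rpm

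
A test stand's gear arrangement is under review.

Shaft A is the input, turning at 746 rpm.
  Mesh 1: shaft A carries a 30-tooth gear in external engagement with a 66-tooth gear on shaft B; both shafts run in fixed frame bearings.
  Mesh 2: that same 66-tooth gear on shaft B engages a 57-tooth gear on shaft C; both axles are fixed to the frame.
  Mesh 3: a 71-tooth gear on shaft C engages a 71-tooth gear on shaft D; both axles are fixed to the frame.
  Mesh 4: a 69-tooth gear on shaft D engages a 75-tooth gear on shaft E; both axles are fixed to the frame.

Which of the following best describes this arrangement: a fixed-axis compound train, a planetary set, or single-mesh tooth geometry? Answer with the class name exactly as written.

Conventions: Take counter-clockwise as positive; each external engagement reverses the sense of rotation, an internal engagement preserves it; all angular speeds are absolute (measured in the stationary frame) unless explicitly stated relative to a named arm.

fixed-axis compound train

class = fixed-axis compound train [4 meshes; 4 ratios multiply, 4 sense flips]
classification: fixed-axis compound train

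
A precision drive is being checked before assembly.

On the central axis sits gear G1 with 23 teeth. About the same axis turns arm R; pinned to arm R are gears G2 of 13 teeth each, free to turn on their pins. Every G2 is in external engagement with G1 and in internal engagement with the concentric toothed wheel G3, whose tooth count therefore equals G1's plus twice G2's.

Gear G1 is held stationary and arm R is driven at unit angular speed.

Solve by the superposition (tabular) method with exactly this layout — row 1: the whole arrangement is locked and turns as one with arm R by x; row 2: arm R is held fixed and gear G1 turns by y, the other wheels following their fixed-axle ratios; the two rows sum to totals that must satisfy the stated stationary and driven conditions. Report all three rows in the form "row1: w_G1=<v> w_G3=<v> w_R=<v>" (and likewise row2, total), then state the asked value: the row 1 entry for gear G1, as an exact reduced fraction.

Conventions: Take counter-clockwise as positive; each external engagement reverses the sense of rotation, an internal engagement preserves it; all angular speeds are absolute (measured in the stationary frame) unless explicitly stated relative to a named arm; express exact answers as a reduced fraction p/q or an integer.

planetary set (23T centre, 13T on arm, 49T internal) — Willis relation
superposition row 1 [locked train]: every member turns x
row 2 (arm held, sun turns y): ω_ring = −(23/49)·y, ω_arm = 0
boundary: total ω_sun = x + y = 0 and total ω_arm = x = 1  ⇒  y = -1, x = 1
row 2 ring = −(23/49)·(-1) = 23/49
totals (row 1 + row 2): sun 1 + (-1) = 0, ring 1 + 23/49 = 72/49, arm 1 + 0 = 1
asked cell (row1, sun) = 1

row1: w_G1=1 w_G3=1 w_R=1
row2: w_G1=-1 w_G3=23/49 w_R=0
total: w_G1=0 w_G3=72/49 w_R=1
asked value: 1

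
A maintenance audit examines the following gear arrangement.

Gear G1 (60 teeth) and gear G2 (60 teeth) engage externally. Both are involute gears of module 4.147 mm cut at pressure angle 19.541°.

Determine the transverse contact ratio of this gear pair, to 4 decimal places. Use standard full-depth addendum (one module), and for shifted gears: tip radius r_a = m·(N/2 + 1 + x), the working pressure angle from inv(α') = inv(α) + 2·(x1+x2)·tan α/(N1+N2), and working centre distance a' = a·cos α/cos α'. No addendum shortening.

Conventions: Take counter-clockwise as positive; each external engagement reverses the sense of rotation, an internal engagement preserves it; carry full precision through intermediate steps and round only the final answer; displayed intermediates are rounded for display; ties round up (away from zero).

1.8113

recognized (one external pair, fixed centres): single-mesh tooth geometry, m = 4.147, N1 = 60, N2 = 60
base radii: r_b1 = 117.244280, r_b2 = 117.244280
tip radii: r_a1 = 128.557000, r_a2 = 128.557000
no profile shift: α' = α, a' = a
action lengths: √(r_a1²−r_b1²) = 52.732162, √(r_a2²−r_b2²) = 52.732162
base pitch p_b = π·m·cos α = 12.277792
CR = (52.732162 + 52.732162 − 248.820000·sin 19.54100°)/12.277792 = 1.811293
contact ratio ≈ 1.8113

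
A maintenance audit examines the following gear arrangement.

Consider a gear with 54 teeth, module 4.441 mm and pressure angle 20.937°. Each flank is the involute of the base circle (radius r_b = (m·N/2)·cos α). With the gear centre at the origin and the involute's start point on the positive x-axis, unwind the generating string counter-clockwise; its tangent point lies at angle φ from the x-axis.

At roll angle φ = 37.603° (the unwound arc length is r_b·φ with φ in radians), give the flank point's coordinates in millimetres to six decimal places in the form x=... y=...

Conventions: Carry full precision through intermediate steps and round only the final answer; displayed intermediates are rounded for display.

x=133.572819 y=10.104967

class = single-mesh tooth geometry [base-circle involute, m = 4.441, 54T]
pitch radius r_p = m·N/2 = 4.441·54/2 = 119.907000
base radius r_b = r_p·cos α = 119.907000·cos 20.937° = 111.990009
roll angle φ = 37.603° = 0.65629616 rad
x = r_b·(cos φ + φ·sin φ) = 133.572819
y = r_b·(sin φ − φ·cos φ) = 10.104967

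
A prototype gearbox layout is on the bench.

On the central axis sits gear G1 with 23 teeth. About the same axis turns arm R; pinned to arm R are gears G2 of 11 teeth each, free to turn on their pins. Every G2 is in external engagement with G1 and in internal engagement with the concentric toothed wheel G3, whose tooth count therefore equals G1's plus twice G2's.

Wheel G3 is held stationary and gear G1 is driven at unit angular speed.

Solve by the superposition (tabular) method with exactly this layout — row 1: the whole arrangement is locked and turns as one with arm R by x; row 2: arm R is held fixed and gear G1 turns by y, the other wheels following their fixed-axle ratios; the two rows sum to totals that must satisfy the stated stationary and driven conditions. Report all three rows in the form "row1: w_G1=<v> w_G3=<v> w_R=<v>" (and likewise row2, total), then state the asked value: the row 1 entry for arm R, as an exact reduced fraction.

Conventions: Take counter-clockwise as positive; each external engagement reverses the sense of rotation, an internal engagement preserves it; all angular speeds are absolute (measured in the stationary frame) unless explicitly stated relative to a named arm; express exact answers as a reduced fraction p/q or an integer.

row1: w_G1=23/68 w_G3=23/68 w_R=23/68
row2: w_G1=45/68 w_G3=-23/68 w_R=0
total: w_G1=1 w_G3=0 w_R=23/68
asked value: 23/68

planetary set (23T centre, 11T on arm, 45T internal) — Willis relation
superposition row 1 [locked train]: every member turns x
superposition row 2 [arm held]: sun y, ring −(23/45)·y, arm 0
boundary: total ω_ring = x − (23/45)·y = 0 and total ω_sun = x + y = 1  ⇒  y = 45/68, x = 23/68
row 2 ring = −(23/45)·45/68 = -23/68
totals (row 1 + row 2): sun 23/68 + 45/68 = 1, ring 23/68 + (-23/68) = 0, arm 23/68 + 0 = 23/68
asked cell (row1, arm) = 23/68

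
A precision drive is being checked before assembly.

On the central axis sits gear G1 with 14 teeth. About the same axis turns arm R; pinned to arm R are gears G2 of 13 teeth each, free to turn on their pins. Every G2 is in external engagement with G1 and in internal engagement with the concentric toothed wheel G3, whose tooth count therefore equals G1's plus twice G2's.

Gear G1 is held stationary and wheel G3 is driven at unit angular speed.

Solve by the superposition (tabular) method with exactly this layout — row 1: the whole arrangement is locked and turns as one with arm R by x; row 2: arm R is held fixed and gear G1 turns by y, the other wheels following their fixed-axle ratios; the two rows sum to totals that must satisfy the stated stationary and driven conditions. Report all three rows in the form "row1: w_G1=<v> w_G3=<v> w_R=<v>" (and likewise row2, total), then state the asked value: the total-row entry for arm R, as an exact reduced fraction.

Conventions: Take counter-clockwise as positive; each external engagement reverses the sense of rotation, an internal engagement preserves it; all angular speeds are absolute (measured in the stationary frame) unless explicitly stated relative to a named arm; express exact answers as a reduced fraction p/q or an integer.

class = planetary set [G3 = 14+2·13 = 40; Willis about the carrier]
row 1 (train locked, turned with arm): all members turn x
row 2 (arm held, sun turns y): ω_ring = −(14/40)·y, ω_arm = 0
boundary: total ω_sun = x + y = 0 and total ω_ring = x − (14/40)·y = 1  ⇒  y = -20/27, x = 20/27
row 2 ring = −(14/40)·(-20/27) = 7/27
totals (row 1 + row 2): sun 20/27 + (-20/27) = 0, ring 20/27 + 7/27 = 1, arm 20/27 + 0 = 20/27
asked cell (total, arm) = 20/27

row1: w_G1=20/27 w_G3=20/27 w_R=20/27
row2: w_G1=-20/27 w_G3=7/27 w_R=0
total: w_G1=0 w_G3=1 w_R=20/27
asked value: 20/27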